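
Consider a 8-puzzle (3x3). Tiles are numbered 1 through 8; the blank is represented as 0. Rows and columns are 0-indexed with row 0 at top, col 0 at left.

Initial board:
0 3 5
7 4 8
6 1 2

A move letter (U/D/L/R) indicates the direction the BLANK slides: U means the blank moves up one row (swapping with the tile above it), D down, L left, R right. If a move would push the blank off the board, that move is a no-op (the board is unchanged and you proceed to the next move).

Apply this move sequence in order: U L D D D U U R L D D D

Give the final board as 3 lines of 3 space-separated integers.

After move 1 (U):
0 3 5
7 4 8
6 1 2

After move 2 (L):
0 3 5
7 4 8
6 1 2

After move 3 (D):
7 3 5
0 4 8
6 1 2

After move 4 (D):
7 3 5
6 4 8
0 1 2

After move 5 (D):
7 3 5
6 4 8
0 1 2

After move 6 (U):
7 3 5
0 4 8
6 1 2

After move 7 (U):
0 3 5
7 4 8
6 1 2

After move 8 (R):
3 0 5
7 4 8
6 1 2

After move 9 (L):
0 3 5
7 4 8
6 1 2

After move 10 (D):
7 3 5
0 4 8
6 1 2

After move 11 (D):
7 3 5
6 4 8
0 1 2

After move 12 (D):
7 3 5
6 4 8
0 1 2

Answer: 7 3 5
6 4 8
0 1 2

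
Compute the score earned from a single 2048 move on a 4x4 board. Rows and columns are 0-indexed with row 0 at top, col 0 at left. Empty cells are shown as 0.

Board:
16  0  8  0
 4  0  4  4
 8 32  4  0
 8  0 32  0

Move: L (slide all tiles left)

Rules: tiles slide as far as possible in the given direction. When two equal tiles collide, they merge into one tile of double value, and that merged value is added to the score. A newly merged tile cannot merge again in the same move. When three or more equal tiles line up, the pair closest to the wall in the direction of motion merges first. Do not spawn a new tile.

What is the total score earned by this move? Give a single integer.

Answer: 8

Derivation:
Slide left:
row 0: [16, 0, 8, 0] -> [16, 8, 0, 0]  score +0 (running 0)
row 1: [4, 0, 4, 4] -> [8, 4, 0, 0]  score +8 (running 8)
row 2: [8, 32, 4, 0] -> [8, 32, 4, 0]  score +0 (running 8)
row 3: [8, 0, 32, 0] -> [8, 32, 0, 0]  score +0 (running 8)
Board after move:
16  8  0  0
 8  4  0  0
 8 32  4  0
 8 32  0  0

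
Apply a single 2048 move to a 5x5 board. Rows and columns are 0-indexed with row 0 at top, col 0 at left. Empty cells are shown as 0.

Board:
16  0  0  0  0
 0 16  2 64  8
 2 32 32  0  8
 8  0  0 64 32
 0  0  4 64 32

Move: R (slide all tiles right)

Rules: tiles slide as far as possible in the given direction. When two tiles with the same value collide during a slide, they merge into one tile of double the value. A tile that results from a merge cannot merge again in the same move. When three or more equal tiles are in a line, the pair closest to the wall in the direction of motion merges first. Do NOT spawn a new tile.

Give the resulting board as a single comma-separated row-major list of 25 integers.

Slide right:
row 0: [16, 0, 0, 0, 0] -> [0, 0, 0, 0, 16]
row 1: [0, 16, 2, 64, 8] -> [0, 16, 2, 64, 8]
row 2: [2, 32, 32, 0, 8] -> [0, 0, 2, 64, 8]
row 3: [8, 0, 0, 64, 32] -> [0, 0, 8, 64, 32]
row 4: [0, 0, 4, 64, 32] -> [0, 0, 4, 64, 32]

Answer: 0, 0, 0, 0, 16, 0, 16, 2, 64, 8, 0, 0, 2, 64, 8, 0, 0, 8, 64, 32, 0, 0, 4, 64, 32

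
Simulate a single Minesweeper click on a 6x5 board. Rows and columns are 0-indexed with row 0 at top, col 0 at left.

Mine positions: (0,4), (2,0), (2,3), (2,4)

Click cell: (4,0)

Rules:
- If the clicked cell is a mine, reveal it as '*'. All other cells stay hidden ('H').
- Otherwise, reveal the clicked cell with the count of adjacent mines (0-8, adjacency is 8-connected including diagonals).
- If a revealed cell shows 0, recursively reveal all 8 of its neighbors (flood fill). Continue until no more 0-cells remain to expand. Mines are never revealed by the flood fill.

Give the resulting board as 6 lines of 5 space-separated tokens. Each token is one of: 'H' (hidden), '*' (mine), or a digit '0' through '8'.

H H H H H
H H H H H
H H H H H
1 1 1 2 2
0 0 0 0 0
0 0 0 0 0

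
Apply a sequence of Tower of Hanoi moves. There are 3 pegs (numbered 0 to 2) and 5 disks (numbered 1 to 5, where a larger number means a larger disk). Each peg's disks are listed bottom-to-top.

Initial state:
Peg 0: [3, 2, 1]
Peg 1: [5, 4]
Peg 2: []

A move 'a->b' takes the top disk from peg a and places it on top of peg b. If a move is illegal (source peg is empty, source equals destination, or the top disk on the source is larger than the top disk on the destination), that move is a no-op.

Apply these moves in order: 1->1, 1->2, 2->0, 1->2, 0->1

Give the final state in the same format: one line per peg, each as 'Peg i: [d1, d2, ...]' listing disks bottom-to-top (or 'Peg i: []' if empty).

Answer: Peg 0: [3, 2]
Peg 1: [5, 1]
Peg 2: [4]

Derivation:
After move 1 (1->1):
Peg 0: [3, 2, 1]
Peg 1: [5, 4]
Peg 2: []

After move 2 (1->2):
Peg 0: [3, 2, 1]
Peg 1: [5]
Peg 2: [4]

After move 3 (2->0):
Peg 0: [3, 2, 1]
Peg 1: [5]
Peg 2: [4]

After move 4 (1->2):
Peg 0: [3, 2, 1]
Peg 1: [5]
Peg 2: [4]

After move 5 (0->1):
Peg 0: [3, 2]
Peg 1: [5, 1]
Peg 2: [4]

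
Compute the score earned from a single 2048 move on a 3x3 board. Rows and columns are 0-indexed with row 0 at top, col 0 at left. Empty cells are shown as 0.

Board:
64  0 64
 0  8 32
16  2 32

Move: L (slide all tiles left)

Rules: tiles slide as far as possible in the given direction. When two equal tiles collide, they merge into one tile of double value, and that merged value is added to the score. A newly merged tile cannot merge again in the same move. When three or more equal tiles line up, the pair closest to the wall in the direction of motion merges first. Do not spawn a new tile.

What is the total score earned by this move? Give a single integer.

Answer: 128

Derivation:
Slide left:
row 0: [64, 0, 64] -> [128, 0, 0]  score +128 (running 128)
row 1: [0, 8, 32] -> [8, 32, 0]  score +0 (running 128)
row 2: [16, 2, 32] -> [16, 2, 32]  score +0 (running 128)
Board after move:
128   0   0
  8  32   0
 16   2  32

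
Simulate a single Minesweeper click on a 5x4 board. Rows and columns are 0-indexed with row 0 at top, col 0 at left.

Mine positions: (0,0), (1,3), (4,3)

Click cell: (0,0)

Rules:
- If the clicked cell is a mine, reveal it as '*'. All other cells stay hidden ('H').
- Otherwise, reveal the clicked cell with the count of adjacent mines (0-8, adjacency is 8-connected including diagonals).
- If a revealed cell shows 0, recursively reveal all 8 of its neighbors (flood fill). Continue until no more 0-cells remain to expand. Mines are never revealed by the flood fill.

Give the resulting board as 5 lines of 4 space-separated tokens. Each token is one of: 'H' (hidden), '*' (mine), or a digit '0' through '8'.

* H H H
H H H H
H H H H
H H H H
H H H H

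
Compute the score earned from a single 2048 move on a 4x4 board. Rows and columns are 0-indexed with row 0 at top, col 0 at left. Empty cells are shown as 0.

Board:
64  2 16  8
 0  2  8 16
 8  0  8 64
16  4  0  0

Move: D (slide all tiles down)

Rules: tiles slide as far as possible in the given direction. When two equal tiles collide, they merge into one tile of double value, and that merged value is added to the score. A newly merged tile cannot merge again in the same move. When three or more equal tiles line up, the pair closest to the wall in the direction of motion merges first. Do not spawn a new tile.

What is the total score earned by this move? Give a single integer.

Slide down:
col 0: [64, 0, 8, 16] -> [0, 64, 8, 16]  score +0 (running 0)
col 1: [2, 2, 0, 4] -> [0, 0, 4, 4]  score +4 (running 4)
col 2: [16, 8, 8, 0] -> [0, 0, 16, 16]  score +16 (running 20)
col 3: [8, 16, 64, 0] -> [0, 8, 16, 64]  score +0 (running 20)
Board after move:
 0  0  0  0
64  0  0  8
 8  4 16 16
16  4 16 64

Answer: 20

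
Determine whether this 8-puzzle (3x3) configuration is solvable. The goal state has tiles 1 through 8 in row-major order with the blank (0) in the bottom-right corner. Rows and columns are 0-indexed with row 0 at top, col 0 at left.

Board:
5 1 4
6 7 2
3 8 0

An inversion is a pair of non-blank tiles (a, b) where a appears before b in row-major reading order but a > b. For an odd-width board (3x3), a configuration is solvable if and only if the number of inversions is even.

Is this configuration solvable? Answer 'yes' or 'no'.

Answer: yes

Derivation:
Inversions (pairs i<j in row-major order where tile[i] > tile[j] > 0): 10
10 is even, so the puzzle is solvable.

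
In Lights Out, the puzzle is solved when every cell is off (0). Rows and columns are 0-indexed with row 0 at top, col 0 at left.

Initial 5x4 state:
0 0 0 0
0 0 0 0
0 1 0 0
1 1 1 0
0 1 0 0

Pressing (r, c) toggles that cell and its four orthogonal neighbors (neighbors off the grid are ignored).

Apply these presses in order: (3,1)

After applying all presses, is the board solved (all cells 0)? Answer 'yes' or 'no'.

After press 1 at (3,1):
0 0 0 0
0 0 0 0
0 0 0 0
0 0 0 0
0 0 0 0

Lights still on: 0

Answer: yes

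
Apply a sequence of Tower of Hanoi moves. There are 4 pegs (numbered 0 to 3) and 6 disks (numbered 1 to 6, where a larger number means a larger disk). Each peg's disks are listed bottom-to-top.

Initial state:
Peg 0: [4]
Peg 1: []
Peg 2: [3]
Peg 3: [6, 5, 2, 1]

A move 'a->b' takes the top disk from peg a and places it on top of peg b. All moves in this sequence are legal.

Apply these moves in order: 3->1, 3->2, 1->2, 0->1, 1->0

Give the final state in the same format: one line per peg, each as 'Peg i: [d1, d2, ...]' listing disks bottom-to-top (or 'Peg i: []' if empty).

Answer: Peg 0: [4]
Peg 1: []
Peg 2: [3, 2, 1]
Peg 3: [6, 5]

Derivation:
After move 1 (3->1):
Peg 0: [4]
Peg 1: [1]
Peg 2: [3]
Peg 3: [6, 5, 2]

After move 2 (3->2):
Peg 0: [4]
Peg 1: [1]
Peg 2: [3, 2]
Peg 3: [6, 5]

After move 3 (1->2):
Peg 0: [4]
Peg 1: []
Peg 2: [3, 2, 1]
Peg 3: [6, 5]

After move 4 (0->1):
Peg 0: []
Peg 1: [4]
Peg 2: [3, 2, 1]
Peg 3: [6, 5]

After move 5 (1->0):
Peg 0: [4]
Peg 1: []
Peg 2: [3, 2, 1]
Peg 3: [6, 5]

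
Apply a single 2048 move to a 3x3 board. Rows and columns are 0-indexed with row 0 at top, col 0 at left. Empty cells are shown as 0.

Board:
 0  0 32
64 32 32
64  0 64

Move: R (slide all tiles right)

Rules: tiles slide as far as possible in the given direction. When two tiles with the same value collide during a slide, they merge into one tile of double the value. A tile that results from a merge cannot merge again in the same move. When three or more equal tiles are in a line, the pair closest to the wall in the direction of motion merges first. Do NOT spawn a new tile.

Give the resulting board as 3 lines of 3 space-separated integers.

Answer:   0   0  32
  0  64  64
  0   0 128

Derivation:
Slide right:
row 0: [0, 0, 32] -> [0, 0, 32]
row 1: [64, 32, 32] -> [0, 64, 64]
row 2: [64, 0, 64] -> [0, 0, 128]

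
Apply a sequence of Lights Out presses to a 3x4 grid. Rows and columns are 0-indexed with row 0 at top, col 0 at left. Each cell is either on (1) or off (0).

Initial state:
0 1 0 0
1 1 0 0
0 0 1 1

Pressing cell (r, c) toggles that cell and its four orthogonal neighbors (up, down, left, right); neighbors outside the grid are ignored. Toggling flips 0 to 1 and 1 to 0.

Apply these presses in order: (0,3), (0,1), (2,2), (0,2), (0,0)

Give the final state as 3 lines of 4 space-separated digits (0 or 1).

Answer: 0 0 1 0
0 0 0 1
0 1 0 0

Derivation:
After press 1 at (0,3):
0 1 1 1
1 1 0 1
0 0 1 1

After press 2 at (0,1):
1 0 0 1
1 0 0 1
0 0 1 1

After press 3 at (2,2):
1 0 0 1
1 0 1 1
0 1 0 0

After press 4 at (0,2):
1 1 1 0
1 0 0 1
0 1 0 0

After press 5 at (0,0):
0 0 1 0
0 0 0 1
0 1 0 0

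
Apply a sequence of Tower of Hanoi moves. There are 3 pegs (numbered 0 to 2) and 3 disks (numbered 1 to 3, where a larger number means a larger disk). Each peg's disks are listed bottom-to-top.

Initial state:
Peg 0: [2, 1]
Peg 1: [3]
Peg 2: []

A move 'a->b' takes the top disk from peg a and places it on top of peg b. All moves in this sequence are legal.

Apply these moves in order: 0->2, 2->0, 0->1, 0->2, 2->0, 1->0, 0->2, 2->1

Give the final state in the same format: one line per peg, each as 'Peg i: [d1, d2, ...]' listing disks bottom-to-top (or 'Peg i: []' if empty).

Answer: Peg 0: [2]
Peg 1: [3, 1]
Peg 2: []

Derivation:
After move 1 (0->2):
Peg 0: [2]
Peg 1: [3]
Peg 2: [1]

After move 2 (2->0):
Peg 0: [2, 1]
Peg 1: [3]
Peg 2: []

After move 3 (0->1):
Peg 0: [2]
Peg 1: [3, 1]
Peg 2: []

After move 4 (0->2):
Peg 0: []
Peg 1: [3, 1]
Peg 2: [2]

After move 5 (2->0):
Peg 0: [2]
Peg 1: [3, 1]
Peg 2: []

After move 6 (1->0):
Peg 0: [2, 1]
Peg 1: [3]
Peg 2: []

After move 7 (0->2):
Peg 0: [2]
Peg 1: [3]
Peg 2: [1]

After move 8 (2->1):
Peg 0: [2]
Peg 1: [3, 1]
Peg 2: []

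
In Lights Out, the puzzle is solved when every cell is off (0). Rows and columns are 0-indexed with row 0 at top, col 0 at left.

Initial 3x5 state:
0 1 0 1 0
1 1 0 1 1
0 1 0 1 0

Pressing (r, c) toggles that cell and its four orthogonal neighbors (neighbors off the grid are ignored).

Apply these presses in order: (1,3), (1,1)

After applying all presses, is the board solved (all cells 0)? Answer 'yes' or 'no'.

Answer: yes

Derivation:
After press 1 at (1,3):
0 1 0 0 0
1 1 1 0 0
0 1 0 0 0

After press 2 at (1,1):
0 0 0 0 0
0 0 0 0 0
0 0 0 0 0

Lights still on: 0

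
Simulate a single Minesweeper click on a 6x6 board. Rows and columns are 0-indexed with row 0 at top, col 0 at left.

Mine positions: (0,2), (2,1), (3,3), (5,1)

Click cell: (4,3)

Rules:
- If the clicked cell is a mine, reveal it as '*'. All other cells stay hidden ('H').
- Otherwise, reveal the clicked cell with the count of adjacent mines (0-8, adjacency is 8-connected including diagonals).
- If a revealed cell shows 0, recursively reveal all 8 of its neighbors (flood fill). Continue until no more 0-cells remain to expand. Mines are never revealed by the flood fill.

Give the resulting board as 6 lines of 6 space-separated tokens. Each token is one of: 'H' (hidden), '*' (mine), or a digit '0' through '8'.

H H H H H H
H H H H H H
H H H H H H
H H H H H H
H H H 1 H H
H H H H H H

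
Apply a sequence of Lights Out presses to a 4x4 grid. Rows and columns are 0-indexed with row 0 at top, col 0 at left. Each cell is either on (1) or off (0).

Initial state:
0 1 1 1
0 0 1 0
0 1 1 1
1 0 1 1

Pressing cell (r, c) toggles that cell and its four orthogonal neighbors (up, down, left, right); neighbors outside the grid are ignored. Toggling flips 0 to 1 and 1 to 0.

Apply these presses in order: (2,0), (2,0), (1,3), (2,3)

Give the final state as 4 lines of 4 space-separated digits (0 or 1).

Answer: 0 1 1 0
0 0 0 0
0 1 0 1
1 0 1 0

Derivation:
After press 1 at (2,0):
0 1 1 1
1 0 1 0
1 0 1 1
0 0 1 1

After press 2 at (2,0):
0 1 1 1
0 0 1 0
0 1 1 1
1 0 1 1

After press 3 at (1,3):
0 1 1 0
0 0 0 1
0 1 1 0
1 0 1 1

After press 4 at (2,3):
0 1 1 0
0 0 0 0
0 1 0 1
1 0 1 0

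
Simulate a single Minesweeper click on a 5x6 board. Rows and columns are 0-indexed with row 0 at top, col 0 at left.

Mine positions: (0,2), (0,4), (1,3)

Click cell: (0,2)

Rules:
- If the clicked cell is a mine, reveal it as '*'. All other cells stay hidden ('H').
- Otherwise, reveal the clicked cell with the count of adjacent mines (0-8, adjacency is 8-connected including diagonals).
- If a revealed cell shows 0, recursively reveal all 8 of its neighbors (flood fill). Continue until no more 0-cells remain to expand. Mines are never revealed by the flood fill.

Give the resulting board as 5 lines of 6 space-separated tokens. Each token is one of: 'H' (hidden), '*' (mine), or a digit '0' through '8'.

H H * H H H
H H H H H H
H H H H H H
H H H H H H
H H H H H H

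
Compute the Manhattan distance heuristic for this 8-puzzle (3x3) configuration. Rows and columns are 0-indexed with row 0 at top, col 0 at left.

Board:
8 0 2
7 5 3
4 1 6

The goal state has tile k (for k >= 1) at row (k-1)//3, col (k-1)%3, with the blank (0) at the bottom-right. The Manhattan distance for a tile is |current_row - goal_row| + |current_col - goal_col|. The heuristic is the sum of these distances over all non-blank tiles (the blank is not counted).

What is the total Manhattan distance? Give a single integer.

Answer: 11

Derivation:
Tile 8: at (0,0), goal (2,1), distance |0-2|+|0-1| = 3
Tile 2: at (0,2), goal (0,1), distance |0-0|+|2-1| = 1
Tile 7: at (1,0), goal (2,0), distance |1-2|+|0-0| = 1
Tile 5: at (1,1), goal (1,1), distance |1-1|+|1-1| = 0
Tile 3: at (1,2), goal (0,2), distance |1-0|+|2-2| = 1
Tile 4: at (2,0), goal (1,0), distance |2-1|+|0-0| = 1
Tile 1: at (2,1), goal (0,0), distance |2-0|+|1-0| = 3
Tile 6: at (2,2), goal (1,2), distance |2-1|+|2-2| = 1
Sum: 3 + 1 + 1 + 0 + 1 + 1 + 3 + 1 = 11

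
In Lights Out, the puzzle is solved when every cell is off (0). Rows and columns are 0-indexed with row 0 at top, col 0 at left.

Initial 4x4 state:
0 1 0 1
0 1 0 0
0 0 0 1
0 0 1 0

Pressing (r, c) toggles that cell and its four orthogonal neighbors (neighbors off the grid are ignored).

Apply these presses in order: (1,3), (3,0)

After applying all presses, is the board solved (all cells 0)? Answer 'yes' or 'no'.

Answer: no

Derivation:
After press 1 at (1,3):
0 1 0 0
0 1 1 1
0 0 0 0
0 0 1 0

After press 2 at (3,0):
0 1 0 0
0 1 1 1
1 0 0 0
1 1 1 0

Lights still on: 8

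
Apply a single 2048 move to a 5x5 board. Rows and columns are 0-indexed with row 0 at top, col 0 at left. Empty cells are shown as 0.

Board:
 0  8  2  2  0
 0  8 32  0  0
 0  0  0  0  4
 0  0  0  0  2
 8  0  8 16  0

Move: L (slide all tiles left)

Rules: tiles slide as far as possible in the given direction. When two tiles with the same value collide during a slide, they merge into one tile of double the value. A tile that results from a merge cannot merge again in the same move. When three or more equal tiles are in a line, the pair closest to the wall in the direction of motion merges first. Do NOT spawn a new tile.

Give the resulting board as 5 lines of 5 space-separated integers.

Slide left:
row 0: [0, 8, 2, 2, 0] -> [8, 4, 0, 0, 0]
row 1: [0, 8, 32, 0, 0] -> [8, 32, 0, 0, 0]
row 2: [0, 0, 0, 0, 4] -> [4, 0, 0, 0, 0]
row 3: [0, 0, 0, 0, 2] -> [2, 0, 0, 0, 0]
row 4: [8, 0, 8, 16, 0] -> [16, 16, 0, 0, 0]

Answer:  8  4  0  0  0
 8 32  0  0  0
 4  0  0  0  0
 2  0  0  0  0
16 16  0  0  0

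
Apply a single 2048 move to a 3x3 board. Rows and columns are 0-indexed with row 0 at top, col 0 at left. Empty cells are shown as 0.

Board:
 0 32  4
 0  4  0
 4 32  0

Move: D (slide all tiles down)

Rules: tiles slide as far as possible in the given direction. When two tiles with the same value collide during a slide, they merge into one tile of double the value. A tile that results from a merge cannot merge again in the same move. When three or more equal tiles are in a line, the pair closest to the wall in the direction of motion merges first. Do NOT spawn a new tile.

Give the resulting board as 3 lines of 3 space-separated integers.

Answer:  0 32  0
 0  4  0
 4 32  4

Derivation:
Slide down:
col 0: [0, 0, 4] -> [0, 0, 4]
col 1: [32, 4, 32] -> [32, 4, 32]
col 2: [4, 0, 0] -> [0, 0, 4]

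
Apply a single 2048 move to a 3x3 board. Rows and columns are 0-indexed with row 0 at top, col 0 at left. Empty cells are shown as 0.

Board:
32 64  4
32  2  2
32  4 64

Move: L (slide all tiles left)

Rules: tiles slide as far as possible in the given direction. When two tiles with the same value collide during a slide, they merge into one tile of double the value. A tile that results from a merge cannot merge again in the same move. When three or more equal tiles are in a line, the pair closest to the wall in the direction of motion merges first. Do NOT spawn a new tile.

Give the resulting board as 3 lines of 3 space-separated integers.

Answer: 32 64  4
32  4  0
32  4 64

Derivation:
Slide left:
row 0: [32, 64, 4] -> [32, 64, 4]
row 1: [32, 2, 2] -> [32, 4, 0]
row 2: [32, 4, 64] -> [32, 4, 64]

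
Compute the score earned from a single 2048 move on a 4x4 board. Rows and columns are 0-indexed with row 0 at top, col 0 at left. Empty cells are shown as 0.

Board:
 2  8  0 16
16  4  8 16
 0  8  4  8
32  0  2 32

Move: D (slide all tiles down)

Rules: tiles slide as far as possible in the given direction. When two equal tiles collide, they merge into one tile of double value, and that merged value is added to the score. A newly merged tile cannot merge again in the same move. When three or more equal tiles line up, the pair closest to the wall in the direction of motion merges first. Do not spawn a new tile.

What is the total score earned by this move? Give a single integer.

Answer: 32

Derivation:
Slide down:
col 0: [2, 16, 0, 32] -> [0, 2, 16, 32]  score +0 (running 0)
col 1: [8, 4, 8, 0] -> [0, 8, 4, 8]  score +0 (running 0)
col 2: [0, 8, 4, 2] -> [0, 8, 4, 2]  score +0 (running 0)
col 3: [16, 16, 8, 32] -> [0, 32, 8, 32]  score +32 (running 32)
Board after move:
 0  0  0  0
 2  8  8 32
16  4  4  8
32  8  2 32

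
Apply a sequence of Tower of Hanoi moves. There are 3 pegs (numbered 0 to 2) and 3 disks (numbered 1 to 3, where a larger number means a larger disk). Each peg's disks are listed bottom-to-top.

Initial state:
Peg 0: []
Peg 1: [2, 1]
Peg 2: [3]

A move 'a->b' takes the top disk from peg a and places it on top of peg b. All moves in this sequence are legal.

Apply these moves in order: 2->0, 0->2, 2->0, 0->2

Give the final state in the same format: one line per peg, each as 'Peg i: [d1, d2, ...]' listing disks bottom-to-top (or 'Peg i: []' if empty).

After move 1 (2->0):
Peg 0: [3]
Peg 1: [2, 1]
Peg 2: []

After move 2 (0->2):
Peg 0: []
Peg 1: [2, 1]
Peg 2: [3]

After move 3 (2->0):
Peg 0: [3]
Peg 1: [2, 1]
Peg 2: []

After move 4 (0->2):
Peg 0: []
Peg 1: [2, 1]
Peg 2: [3]

Answer: Peg 0: []
Peg 1: [2, 1]
Peg 2: [3]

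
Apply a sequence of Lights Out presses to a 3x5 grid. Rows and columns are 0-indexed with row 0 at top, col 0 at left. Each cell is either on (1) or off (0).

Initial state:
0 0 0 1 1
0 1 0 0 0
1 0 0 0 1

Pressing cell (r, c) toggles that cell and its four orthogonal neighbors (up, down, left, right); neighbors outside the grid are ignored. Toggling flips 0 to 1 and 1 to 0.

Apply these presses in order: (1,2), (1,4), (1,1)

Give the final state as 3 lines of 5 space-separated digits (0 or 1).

After press 1 at (1,2):
0 0 1 1 1
0 0 1 1 0
1 0 1 0 1

After press 2 at (1,4):
0 0 1 1 0
0 0 1 0 1
1 0 1 0 0

After press 3 at (1,1):
0 1 1 1 0
1 1 0 0 1
1 1 1 0 0

Answer: 0 1 1 1 0
1 1 0 0 1
1 1 1 0 0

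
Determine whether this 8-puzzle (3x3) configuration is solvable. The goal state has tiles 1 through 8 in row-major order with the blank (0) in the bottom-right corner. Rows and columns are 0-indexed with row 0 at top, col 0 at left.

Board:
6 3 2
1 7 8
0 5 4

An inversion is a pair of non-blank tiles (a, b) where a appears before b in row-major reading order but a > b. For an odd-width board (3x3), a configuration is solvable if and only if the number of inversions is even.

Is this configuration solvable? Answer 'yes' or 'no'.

Inversions (pairs i<j in row-major order where tile[i] > tile[j] > 0): 13
13 is odd, so the puzzle is not solvable.

Answer: no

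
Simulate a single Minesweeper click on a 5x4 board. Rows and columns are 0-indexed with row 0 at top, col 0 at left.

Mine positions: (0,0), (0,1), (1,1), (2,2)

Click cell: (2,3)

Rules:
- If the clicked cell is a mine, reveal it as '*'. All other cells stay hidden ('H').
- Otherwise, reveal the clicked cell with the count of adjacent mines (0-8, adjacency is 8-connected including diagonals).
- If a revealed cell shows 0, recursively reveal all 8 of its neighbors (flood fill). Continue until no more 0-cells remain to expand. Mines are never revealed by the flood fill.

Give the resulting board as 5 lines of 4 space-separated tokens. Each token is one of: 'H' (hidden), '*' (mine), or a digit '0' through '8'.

H H H H
H H H H
H H H 1
H H H H
H H H H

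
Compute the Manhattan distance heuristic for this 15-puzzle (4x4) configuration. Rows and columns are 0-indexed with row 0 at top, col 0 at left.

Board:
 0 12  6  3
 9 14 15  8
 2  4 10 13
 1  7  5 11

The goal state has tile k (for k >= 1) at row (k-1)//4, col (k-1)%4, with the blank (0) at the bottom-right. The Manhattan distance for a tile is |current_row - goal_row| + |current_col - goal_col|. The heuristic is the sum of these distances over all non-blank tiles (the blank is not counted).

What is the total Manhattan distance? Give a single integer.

Answer: 36

Derivation:
Tile 12: (0,1)->(2,3) = 4
Tile 6: (0,2)->(1,1) = 2
Tile 3: (0,3)->(0,2) = 1
Tile 9: (1,0)->(2,0) = 1
Tile 14: (1,1)->(3,1) = 2
Tile 15: (1,2)->(3,2) = 2
Tile 8: (1,3)->(1,3) = 0
Tile 2: (2,0)->(0,1) = 3
Tile 4: (2,1)->(0,3) = 4
Tile 10: (2,2)->(2,1) = 1
Tile 13: (2,3)->(3,0) = 4
Tile 1: (3,0)->(0,0) = 3
Tile 7: (3,1)->(1,2) = 3
Tile 5: (3,2)->(1,0) = 4
Tile 11: (3,3)->(2,2) = 2
Sum: 4 + 2 + 1 + 1 + 2 + 2 + 0 + 3 + 4 + 1 + 4 + 3 + 3 + 4 + 2 = 36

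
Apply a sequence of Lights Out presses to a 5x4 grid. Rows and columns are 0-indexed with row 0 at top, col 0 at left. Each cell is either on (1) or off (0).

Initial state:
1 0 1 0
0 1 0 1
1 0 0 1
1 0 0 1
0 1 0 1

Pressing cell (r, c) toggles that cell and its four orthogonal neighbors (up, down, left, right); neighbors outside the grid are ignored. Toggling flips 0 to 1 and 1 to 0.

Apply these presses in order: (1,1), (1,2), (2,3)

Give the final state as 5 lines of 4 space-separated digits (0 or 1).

After press 1 at (1,1):
1 1 1 0
1 0 1 1
1 1 0 1
1 0 0 1
0 1 0 1

After press 2 at (1,2):
1 1 0 0
1 1 0 0
1 1 1 1
1 0 0 1
0 1 0 1

After press 3 at (2,3):
1 1 0 0
1 1 0 1
1 1 0 0
1 0 0 0
0 1 0 1

Answer: 1 1 0 0
1 1 0 1
1 1 0 0
1 0 0 0
0 1 0 1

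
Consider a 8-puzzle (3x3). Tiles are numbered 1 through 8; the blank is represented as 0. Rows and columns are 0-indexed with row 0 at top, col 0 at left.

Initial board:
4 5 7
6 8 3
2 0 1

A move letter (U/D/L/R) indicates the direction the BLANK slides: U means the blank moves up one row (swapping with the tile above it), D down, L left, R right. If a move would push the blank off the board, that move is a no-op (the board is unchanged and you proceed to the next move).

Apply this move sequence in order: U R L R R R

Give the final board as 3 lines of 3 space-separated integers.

Answer: 4 5 7
6 3 0
2 8 1

Derivation:
After move 1 (U):
4 5 7
6 0 3
2 8 1

After move 2 (R):
4 5 7
6 3 0
2 8 1

After move 3 (L):
4 5 7
6 0 3
2 8 1

After move 4 (R):
4 5 7
6 3 0
2 8 1

After move 5 (R):
4 5 7
6 3 0
2 8 1

After move 6 (R):
4 5 7
6 3 0
2 8 1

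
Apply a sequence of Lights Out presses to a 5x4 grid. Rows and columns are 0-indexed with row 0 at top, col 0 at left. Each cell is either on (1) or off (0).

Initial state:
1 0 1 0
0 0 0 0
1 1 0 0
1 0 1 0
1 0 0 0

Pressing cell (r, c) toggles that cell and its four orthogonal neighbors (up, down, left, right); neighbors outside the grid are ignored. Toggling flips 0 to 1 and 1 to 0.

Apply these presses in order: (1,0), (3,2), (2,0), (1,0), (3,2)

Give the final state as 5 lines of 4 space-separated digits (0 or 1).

After press 1 at (1,0):
0 0 1 0
1 1 0 0
0 1 0 0
1 0 1 0
1 0 0 0

After press 2 at (3,2):
0 0 1 0
1 1 0 0
0 1 1 0
1 1 0 1
1 0 1 0

After press 3 at (2,0):
0 0 1 0
0 1 0 0
1 0 1 0
0 1 0 1
1 0 1 0

After press 4 at (1,0):
1 0 1 0
1 0 0 0
0 0 1 0
0 1 0 1
1 0 1 0

After press 5 at (3,2):
1 0 1 0
1 0 0 0
0 0 0 0
0 0 1 0
1 0 0 0

Answer: 1 0 1 0
1 0 0 0
0 0 0 0
0 0 1 0
1 0 0 0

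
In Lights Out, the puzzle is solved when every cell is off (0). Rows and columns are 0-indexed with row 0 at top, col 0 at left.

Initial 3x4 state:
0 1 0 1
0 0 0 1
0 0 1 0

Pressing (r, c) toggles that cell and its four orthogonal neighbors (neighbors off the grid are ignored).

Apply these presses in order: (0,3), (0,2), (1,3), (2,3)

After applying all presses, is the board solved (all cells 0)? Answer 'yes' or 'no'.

After press 1 at (0,3):
0 1 1 0
0 0 0 0
0 0 1 0

After press 2 at (0,2):
0 0 0 1
0 0 1 0
0 0 1 0

After press 3 at (1,3):
0 0 0 0
0 0 0 1
0 0 1 1

After press 4 at (2,3):
0 0 0 0
0 0 0 0
0 0 0 0

Lights still on: 0

Answer: yes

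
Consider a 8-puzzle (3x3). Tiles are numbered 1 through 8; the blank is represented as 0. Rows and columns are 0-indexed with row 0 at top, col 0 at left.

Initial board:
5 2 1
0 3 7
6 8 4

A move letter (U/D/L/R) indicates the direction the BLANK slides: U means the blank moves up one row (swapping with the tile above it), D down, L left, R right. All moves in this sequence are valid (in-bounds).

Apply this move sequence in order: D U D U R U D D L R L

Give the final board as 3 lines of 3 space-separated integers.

After move 1 (D):
5 2 1
6 3 7
0 8 4

After move 2 (U):
5 2 1
0 3 7
6 8 4

After move 3 (D):
5 2 1
6 3 7
0 8 4

After move 4 (U):
5 2 1
0 3 7
6 8 4

After move 5 (R):
5 2 1
3 0 7
6 8 4

After move 6 (U):
5 0 1
3 2 7
6 8 4

After move 7 (D):
5 2 1
3 0 7
6 8 4

After move 8 (D):
5 2 1
3 8 7
6 0 4

After move 9 (L):
5 2 1
3 8 7
0 6 4

After move 10 (R):
5 2 1
3 8 7
6 0 4

After move 11 (L):
5 2 1
3 8 7
0 6 4

Answer: 5 2 1
3 8 7
0 6 4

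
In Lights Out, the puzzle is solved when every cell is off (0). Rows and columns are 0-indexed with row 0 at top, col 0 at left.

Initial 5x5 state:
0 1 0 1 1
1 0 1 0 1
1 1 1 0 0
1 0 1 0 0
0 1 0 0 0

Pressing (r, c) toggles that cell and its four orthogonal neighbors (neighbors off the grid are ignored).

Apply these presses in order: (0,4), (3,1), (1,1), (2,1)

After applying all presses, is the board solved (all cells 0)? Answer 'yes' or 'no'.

Answer: yes

Derivation:
After press 1 at (0,4):
0 1 0 0 0
1 0 1 0 0
1 1 1 0 0
1 0 1 0 0
0 1 0 0 0

After press 2 at (3,1):
0 1 0 0 0
1 0 1 0 0
1 0 1 0 0
0 1 0 0 0
0 0 0 0 0

After press 3 at (1,1):
0 0 0 0 0
0 1 0 0 0
1 1 1 0 0
0 1 0 0 0
0 0 0 0 0

After press 4 at (2,1):
0 0 0 0 0
0 0 0 0 0
0 0 0 0 0
0 0 0 0 0
0 0 0 0 0

Lights still on: 0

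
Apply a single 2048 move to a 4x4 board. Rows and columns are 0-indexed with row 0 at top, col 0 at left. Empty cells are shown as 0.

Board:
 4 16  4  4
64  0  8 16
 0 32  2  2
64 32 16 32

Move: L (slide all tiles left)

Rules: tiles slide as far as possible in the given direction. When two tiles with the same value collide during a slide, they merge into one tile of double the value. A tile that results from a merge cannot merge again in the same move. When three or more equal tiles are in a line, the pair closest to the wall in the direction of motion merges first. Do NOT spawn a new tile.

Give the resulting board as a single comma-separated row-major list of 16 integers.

Slide left:
row 0: [4, 16, 4, 4] -> [4, 16, 8, 0]
row 1: [64, 0, 8, 16] -> [64, 8, 16, 0]
row 2: [0, 32, 2, 2] -> [32, 4, 0, 0]
row 3: [64, 32, 16, 32] -> [64, 32, 16, 32]

Answer: 4, 16, 8, 0, 64, 8, 16, 0, 32, 4, 0, 0, 64, 32, 16, 32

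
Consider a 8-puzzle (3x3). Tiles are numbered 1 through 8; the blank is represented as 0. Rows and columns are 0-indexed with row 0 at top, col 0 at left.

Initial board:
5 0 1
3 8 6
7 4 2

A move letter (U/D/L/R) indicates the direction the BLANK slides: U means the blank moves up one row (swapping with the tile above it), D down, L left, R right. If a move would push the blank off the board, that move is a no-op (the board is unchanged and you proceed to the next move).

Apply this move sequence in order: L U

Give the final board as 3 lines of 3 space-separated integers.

Answer: 0 5 1
3 8 6
7 4 2

Derivation:
After move 1 (L):
0 5 1
3 8 6
7 4 2

After move 2 (U):
0 5 1
3 8 6
7 4 2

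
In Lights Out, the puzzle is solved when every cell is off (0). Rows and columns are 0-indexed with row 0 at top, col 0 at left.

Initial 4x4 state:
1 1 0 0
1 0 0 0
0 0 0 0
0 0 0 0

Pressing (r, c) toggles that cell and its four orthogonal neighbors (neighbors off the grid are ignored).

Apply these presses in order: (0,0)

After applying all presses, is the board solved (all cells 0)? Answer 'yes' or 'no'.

After press 1 at (0,0):
0 0 0 0
0 0 0 0
0 0 0 0
0 0 0 0

Lights still on: 0

Answer: yes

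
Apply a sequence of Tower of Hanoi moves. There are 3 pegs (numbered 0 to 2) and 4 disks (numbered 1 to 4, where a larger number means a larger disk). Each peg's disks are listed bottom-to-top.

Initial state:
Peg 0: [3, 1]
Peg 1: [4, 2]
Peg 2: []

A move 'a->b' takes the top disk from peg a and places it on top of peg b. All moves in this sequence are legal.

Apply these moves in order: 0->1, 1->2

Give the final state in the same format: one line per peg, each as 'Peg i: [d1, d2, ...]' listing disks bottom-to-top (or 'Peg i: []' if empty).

After move 1 (0->1):
Peg 0: [3]
Peg 1: [4, 2, 1]
Peg 2: []

After move 2 (1->2):
Peg 0: [3]
Peg 1: [4, 2]
Peg 2: [1]

Answer: Peg 0: [3]
Peg 1: [4, 2]
Peg 2: [1]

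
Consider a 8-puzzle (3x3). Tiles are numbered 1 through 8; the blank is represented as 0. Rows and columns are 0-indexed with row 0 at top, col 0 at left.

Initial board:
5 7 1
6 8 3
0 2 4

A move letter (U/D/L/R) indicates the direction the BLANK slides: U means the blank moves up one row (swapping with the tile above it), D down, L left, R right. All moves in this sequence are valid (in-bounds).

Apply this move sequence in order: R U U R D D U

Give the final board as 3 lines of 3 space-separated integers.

Answer: 5 1 3
6 7 0
2 8 4

Derivation:
After move 1 (R):
5 7 1
6 8 3
2 0 4

After move 2 (U):
5 7 1
6 0 3
2 8 4

After move 3 (U):
5 0 1
6 7 3
2 8 4

After move 4 (R):
5 1 0
6 7 3
2 8 4

After move 5 (D):
5 1 3
6 7 0
2 8 4

After move 6 (D):
5 1 3
6 7 4
2 8 0

After move 7 (U):
5 1 3
6 7 0
2 8 4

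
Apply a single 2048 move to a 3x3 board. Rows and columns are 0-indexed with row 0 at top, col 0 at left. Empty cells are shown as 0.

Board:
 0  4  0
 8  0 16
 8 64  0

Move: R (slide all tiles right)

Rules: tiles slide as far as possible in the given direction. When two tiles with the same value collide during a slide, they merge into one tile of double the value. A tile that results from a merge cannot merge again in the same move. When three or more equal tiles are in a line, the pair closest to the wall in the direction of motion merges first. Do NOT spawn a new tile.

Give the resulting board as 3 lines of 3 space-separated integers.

Answer:  0  0  4
 0  8 16
 0  8 64

Derivation:
Slide right:
row 0: [0, 4, 0] -> [0, 0, 4]
row 1: [8, 0, 16] -> [0, 8, 16]
row 2: [8, 64, 0] -> [0, 8, 64]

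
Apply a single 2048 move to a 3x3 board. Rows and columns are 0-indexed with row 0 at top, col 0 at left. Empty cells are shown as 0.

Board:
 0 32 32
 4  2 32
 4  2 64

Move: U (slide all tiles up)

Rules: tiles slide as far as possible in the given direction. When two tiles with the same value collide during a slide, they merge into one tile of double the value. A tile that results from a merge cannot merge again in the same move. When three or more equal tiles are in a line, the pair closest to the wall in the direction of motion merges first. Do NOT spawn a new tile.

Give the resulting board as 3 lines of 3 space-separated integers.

Answer:  8 32 64
 0  4 64
 0  0  0

Derivation:
Slide up:
col 0: [0, 4, 4] -> [8, 0, 0]
col 1: [32, 2, 2] -> [32, 4, 0]
col 2: [32, 32, 64] -> [64, 64, 0]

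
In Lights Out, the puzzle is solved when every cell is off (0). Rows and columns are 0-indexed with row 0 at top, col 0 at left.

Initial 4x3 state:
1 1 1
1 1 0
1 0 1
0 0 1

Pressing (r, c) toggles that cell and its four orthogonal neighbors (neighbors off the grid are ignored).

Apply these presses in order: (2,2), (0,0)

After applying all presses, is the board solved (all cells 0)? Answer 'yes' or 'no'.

After press 1 at (2,2):
1 1 1
1 1 1
1 1 0
0 0 0

After press 2 at (0,0):
0 0 1
0 1 1
1 1 0
0 0 0

Lights still on: 5

Answer: no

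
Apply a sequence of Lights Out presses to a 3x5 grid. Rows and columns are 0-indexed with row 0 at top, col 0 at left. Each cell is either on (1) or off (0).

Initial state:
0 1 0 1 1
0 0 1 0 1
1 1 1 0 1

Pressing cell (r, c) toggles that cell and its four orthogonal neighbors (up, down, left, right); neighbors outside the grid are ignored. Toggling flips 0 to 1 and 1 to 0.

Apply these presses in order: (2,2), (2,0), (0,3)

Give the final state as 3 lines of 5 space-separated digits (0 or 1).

Answer: 0 1 1 0 0
1 0 0 1 1
0 1 0 1 1

Derivation:
After press 1 at (2,2):
0 1 0 1 1
0 0 0 0 1
1 0 0 1 1

After press 2 at (2,0):
0 1 0 1 1
1 0 0 0 1
0 1 0 1 1

After press 3 at (0,3):
0 1 1 0 0
1 0 0 1 1
0 1 0 1 1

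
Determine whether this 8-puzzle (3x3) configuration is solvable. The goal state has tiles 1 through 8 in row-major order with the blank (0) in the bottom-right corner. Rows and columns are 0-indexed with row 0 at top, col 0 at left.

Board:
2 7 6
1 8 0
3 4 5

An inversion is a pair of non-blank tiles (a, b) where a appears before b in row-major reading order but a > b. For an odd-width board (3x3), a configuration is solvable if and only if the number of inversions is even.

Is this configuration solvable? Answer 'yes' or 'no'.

Answer: no

Derivation:
Inversions (pairs i<j in row-major order where tile[i] > tile[j] > 0): 13
13 is odd, so the puzzle is not solvable.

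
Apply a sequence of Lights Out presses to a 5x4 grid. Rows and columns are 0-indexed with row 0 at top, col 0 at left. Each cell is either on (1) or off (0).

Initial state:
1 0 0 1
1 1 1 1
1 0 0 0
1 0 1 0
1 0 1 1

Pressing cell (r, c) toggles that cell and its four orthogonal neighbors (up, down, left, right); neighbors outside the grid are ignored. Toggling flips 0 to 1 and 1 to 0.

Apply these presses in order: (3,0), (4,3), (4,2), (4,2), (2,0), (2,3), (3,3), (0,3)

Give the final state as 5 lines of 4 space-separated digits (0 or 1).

Answer: 1 0 1 0
0 1 1 1
1 1 1 0
1 1 0 1
0 0 0 1

Derivation:
After press 1 at (3,0):
1 0 0 1
1 1 1 1
0 0 0 0
0 1 1 0
0 0 1 1

After press 2 at (4,3):
1 0 0 1
1 1 1 1
0 0 0 0
0 1 1 1
0 0 0 0

After press 3 at (4,2):
1 0 0 1
1 1 1 1
0 0 0 0
0 1 0 1
0 1 1 1

After press 4 at (4,2):
1 0 0 1
1 1 1 1
0 0 0 0
0 1 1 1
0 0 0 0

After press 5 at (2,0):
1 0 0 1
0 1 1 1
1 1 0 0
1 1 1 1
0 0 0 0

After press 6 at (2,3):
1 0 0 1
0 1 1 0
1 1 1 1
1 1 1 0
0 0 0 0

After press 7 at (3,3):
1 0 0 1
0 1 1 0
1 1 1 0
1 1 0 1
0 0 0 1

After press 8 at (0,3):
1 0 1 0
0 1 1 1
1 1 1 0
1 1 0 1
0 0 0 1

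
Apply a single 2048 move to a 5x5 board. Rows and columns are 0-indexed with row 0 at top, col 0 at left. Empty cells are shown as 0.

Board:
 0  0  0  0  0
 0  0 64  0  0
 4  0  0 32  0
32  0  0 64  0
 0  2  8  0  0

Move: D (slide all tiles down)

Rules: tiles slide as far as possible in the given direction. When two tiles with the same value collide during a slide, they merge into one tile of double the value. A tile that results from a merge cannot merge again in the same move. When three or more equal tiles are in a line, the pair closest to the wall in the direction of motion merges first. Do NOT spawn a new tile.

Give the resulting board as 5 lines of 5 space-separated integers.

Answer:  0  0  0  0  0
 0  0  0  0  0
 0  0  0  0  0
 4  0 64 32  0
32  2  8 64  0

Derivation:
Slide down:
col 0: [0, 0, 4, 32, 0] -> [0, 0, 0, 4, 32]
col 1: [0, 0, 0, 0, 2] -> [0, 0, 0, 0, 2]
col 2: [0, 64, 0, 0, 8] -> [0, 0, 0, 64, 8]
col 3: [0, 0, 32, 64, 0] -> [0, 0, 0, 32, 64]
col 4: [0, 0, 0, 0, 0] -> [0, 0, 0, 0, 0]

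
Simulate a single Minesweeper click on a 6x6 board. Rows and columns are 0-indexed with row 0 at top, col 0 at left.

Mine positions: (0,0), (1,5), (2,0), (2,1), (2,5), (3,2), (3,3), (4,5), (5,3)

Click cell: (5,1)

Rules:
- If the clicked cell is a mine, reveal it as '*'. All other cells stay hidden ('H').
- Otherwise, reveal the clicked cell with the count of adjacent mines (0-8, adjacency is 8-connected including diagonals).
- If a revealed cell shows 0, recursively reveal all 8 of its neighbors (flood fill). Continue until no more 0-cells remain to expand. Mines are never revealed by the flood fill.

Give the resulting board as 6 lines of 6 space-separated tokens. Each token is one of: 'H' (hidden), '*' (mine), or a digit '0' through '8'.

H H H H H H
H H H H H H
H H H H H H
2 3 H H H H
0 1 3 H H H
0 0 1 H H H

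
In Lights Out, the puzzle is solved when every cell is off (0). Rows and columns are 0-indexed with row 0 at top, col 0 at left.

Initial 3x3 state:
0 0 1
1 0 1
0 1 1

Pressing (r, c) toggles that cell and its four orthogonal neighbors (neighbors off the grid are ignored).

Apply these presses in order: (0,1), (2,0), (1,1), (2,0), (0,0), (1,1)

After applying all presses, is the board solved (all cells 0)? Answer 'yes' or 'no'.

Answer: no

Derivation:
After press 1 at (0,1):
1 1 0
1 1 1
0 1 1

After press 2 at (2,0):
1 1 0
0 1 1
1 0 1

After press 3 at (1,1):
1 0 0
1 0 0
1 1 1

After press 4 at (2,0):
1 0 0
0 0 0
0 0 1

After press 5 at (0,0):
0 1 0
1 0 0
0 0 1

After press 6 at (1,1):
0 0 0
0 1 1
0 1 1

Lights still on: 4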